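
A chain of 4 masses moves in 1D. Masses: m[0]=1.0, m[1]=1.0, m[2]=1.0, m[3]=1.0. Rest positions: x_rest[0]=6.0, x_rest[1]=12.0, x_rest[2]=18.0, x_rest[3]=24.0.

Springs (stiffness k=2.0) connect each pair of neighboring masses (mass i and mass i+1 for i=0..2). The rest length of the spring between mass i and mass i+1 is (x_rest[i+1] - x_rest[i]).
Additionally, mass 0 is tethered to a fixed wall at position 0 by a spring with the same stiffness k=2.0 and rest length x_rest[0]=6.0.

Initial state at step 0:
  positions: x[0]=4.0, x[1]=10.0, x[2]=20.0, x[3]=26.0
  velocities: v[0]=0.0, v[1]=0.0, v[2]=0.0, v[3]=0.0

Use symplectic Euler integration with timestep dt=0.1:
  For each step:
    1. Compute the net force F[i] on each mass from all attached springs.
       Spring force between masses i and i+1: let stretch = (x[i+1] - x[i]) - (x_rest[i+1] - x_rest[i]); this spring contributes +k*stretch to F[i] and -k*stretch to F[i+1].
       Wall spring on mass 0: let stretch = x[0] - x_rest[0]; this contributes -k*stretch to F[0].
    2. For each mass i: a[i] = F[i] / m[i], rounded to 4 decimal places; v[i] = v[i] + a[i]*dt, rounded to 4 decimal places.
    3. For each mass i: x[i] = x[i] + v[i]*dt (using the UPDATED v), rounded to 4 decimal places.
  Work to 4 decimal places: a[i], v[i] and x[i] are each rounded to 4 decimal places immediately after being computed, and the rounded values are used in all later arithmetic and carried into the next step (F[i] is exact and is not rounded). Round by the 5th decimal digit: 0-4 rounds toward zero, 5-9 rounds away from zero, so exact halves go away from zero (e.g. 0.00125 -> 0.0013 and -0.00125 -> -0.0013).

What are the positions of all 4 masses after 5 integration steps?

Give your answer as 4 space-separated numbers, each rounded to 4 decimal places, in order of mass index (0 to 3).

Answer: 4.5978 11.0670 18.9597 25.9475

Derivation:
Step 0: x=[4.0000 10.0000 20.0000 26.0000] v=[0.0000 0.0000 0.0000 0.0000]
Step 1: x=[4.0400 10.0800 19.9200 26.0000] v=[0.4000 0.8000 -0.8000 0.0000]
Step 2: x=[4.1200 10.2360 19.7648 25.9984] v=[0.8000 1.5600 -1.5520 -0.0160]
Step 3: x=[4.2399 10.4603 19.5437 25.9921] v=[1.1992 2.2426 -2.2110 -0.0627]
Step 4: x=[4.3994 10.7418 19.2699 25.9769] v=[1.5953 2.8152 -2.7380 -0.1524]
Step 5: x=[4.5978 11.0670 18.9597 25.9475] v=[1.9839 3.2523 -3.1022 -0.2938]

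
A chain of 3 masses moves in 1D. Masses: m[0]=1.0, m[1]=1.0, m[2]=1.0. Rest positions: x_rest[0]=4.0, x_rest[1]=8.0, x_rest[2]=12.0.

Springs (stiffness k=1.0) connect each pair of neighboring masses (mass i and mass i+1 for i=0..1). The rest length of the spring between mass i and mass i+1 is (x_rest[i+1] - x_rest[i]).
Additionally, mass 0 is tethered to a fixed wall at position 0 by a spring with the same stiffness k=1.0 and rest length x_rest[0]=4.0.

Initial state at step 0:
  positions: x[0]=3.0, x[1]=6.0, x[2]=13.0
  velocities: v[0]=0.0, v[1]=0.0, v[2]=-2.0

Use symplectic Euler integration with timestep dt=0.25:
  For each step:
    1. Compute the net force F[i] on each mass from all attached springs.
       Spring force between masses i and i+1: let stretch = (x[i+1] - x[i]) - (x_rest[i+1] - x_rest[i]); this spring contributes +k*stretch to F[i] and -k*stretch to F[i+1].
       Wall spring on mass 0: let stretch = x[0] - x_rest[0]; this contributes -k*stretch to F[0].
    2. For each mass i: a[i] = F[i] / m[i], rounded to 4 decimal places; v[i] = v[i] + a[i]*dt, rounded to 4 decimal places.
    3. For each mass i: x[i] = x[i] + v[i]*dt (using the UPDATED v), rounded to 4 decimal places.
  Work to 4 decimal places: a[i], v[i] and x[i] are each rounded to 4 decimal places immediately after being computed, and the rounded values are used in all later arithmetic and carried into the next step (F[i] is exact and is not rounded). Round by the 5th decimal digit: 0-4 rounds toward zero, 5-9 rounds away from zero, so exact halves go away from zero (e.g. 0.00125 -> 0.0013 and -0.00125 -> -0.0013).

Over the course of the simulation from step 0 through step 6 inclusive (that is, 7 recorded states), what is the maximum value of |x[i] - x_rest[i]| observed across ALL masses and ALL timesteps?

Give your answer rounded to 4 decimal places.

Answer: 3.4632

Derivation:
Step 0: x=[3.0000 6.0000 13.0000] v=[0.0000 0.0000 -2.0000]
Step 1: x=[3.0000 6.2500 12.3125] v=[0.0000 1.0000 -2.7500]
Step 2: x=[3.0156 6.6758 11.4961] v=[0.0625 1.7031 -3.2656]
Step 3: x=[3.0715 7.1741 10.6284] v=[0.2237 1.9931 -3.4707]
Step 4: x=[3.1919 7.6319 9.7948] v=[0.4815 1.8310 -3.3343]
Step 5: x=[3.3903 7.9473 9.0761] v=[0.7935 1.2617 -2.8750]
Step 6: x=[3.6616 8.0485 8.5368] v=[1.0852 0.4047 -2.1572]
Max displacement = 3.4632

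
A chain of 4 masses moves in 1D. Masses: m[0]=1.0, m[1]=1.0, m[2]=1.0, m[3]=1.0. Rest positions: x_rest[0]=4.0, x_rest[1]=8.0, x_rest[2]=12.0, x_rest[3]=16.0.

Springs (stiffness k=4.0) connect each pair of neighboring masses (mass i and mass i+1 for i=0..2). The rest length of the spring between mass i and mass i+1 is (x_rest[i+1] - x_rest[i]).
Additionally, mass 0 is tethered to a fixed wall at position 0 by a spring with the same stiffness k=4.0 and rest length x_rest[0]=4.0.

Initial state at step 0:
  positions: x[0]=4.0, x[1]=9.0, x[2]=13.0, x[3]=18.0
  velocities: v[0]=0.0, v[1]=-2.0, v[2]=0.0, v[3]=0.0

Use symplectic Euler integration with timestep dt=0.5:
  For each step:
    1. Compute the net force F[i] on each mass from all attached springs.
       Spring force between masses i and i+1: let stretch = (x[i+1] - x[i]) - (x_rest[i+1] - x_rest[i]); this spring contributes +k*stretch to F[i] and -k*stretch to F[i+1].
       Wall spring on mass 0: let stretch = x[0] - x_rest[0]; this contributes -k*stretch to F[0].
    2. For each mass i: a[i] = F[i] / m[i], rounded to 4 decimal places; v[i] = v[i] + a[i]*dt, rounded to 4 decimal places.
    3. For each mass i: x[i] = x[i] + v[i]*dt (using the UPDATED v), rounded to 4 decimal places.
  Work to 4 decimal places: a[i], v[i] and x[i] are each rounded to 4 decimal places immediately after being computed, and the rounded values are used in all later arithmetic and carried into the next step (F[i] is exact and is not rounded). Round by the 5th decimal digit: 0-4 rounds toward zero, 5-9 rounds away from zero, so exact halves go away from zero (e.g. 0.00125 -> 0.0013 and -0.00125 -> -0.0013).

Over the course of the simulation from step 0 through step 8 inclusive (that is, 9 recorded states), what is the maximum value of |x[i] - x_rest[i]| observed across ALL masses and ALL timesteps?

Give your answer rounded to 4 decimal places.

Step 0: x=[4.0000 9.0000 13.0000 18.0000] v=[0.0000 -2.0000 0.0000 0.0000]
Step 1: x=[5.0000 7.0000 14.0000 17.0000] v=[2.0000 -4.0000 2.0000 -2.0000]
Step 2: x=[3.0000 10.0000 11.0000 17.0000] v=[-4.0000 6.0000 -6.0000 0.0000]
Step 3: x=[5.0000 7.0000 13.0000 15.0000] v=[4.0000 -6.0000 4.0000 -4.0000]
Step 4: x=[4.0000 8.0000 11.0000 15.0000] v=[-2.0000 2.0000 -4.0000 0.0000]
Step 5: x=[3.0000 8.0000 10.0000 15.0000] v=[-2.0000 0.0000 -2.0000 0.0000]
Step 6: x=[4.0000 5.0000 12.0000 14.0000] v=[2.0000 -6.0000 4.0000 -2.0000]
Step 7: x=[2.0000 8.0000 9.0000 15.0000] v=[-4.0000 6.0000 -6.0000 2.0000]
Step 8: x=[4.0000 6.0000 11.0000 14.0000] v=[4.0000 -4.0000 4.0000 -2.0000]
Max displacement = 3.0000

Answer: 3.0000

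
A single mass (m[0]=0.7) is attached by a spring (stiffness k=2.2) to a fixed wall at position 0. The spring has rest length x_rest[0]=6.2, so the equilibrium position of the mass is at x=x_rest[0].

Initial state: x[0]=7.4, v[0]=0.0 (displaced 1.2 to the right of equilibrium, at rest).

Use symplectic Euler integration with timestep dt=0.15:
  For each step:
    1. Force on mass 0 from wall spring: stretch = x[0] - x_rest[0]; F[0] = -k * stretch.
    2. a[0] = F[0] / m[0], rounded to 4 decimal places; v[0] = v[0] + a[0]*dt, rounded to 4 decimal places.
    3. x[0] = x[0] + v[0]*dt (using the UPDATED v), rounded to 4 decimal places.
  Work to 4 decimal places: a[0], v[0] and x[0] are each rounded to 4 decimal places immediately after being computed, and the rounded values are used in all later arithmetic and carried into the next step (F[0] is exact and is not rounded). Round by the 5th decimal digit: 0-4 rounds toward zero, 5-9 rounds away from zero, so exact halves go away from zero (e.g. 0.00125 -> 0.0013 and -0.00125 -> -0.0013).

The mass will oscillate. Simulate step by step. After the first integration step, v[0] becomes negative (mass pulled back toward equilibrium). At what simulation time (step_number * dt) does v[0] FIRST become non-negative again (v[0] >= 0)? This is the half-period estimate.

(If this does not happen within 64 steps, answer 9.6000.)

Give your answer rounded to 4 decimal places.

Step 0: x=[7.4000] v=[0.0000]
Step 1: x=[7.3151] v=[-0.5657]
Step 2: x=[7.1514] v=[-1.0914]
Step 3: x=[6.9204] v=[-1.5399]
Step 4: x=[6.6385] v=[-1.8795]
Step 5: x=[6.3256] v=[-2.0862]
Step 6: x=[6.0038] v=[-2.1454]
Step 7: x=[5.6959] v=[-2.0529]
Step 8: x=[5.4236] v=[-1.8153]
Step 9: x=[5.2062] v=[-1.4493]
Step 10: x=[5.0591] v=[-0.9808]
Step 11: x=[4.9927] v=[-0.4429]
Step 12: x=[5.0116] v=[0.1263]
First v>=0 after going negative at step 12, time=1.8000

Answer: 1.8000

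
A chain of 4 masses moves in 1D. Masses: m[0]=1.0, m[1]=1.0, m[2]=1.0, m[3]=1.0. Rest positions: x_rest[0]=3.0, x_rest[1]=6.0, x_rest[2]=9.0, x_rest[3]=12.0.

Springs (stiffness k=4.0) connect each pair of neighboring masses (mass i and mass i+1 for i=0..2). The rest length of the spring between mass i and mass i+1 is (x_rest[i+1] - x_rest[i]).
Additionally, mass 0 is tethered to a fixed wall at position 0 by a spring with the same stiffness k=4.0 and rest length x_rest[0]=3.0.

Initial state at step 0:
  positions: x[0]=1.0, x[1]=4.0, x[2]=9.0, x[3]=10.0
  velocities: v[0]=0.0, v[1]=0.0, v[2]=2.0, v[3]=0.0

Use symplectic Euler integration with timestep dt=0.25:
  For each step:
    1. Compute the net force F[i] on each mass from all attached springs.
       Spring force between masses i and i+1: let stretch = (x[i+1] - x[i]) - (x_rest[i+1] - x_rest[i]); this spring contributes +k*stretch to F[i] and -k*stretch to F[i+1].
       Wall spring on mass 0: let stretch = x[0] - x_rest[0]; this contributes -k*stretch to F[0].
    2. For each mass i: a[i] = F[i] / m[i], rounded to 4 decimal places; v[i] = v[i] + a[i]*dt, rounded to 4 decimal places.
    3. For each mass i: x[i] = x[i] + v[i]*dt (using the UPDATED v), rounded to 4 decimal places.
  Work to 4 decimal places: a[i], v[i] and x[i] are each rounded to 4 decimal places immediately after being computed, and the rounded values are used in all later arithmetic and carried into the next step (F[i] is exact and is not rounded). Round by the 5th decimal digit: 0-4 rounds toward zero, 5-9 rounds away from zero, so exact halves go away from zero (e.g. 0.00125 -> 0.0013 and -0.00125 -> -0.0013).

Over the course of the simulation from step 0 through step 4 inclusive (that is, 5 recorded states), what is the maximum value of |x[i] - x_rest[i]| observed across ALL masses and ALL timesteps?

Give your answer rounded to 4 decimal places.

Step 0: x=[1.0000 4.0000 9.0000 10.0000] v=[0.0000 0.0000 2.0000 0.0000]
Step 1: x=[1.5000 4.5000 8.5000 10.5000] v=[2.0000 2.0000 -2.0000 2.0000]
Step 2: x=[2.3750 5.2500 7.5000 11.2500] v=[3.5000 3.0000 -4.0000 3.0000]
Step 3: x=[3.3750 5.8438 6.8750 11.8125] v=[4.0000 2.3750 -2.5000 2.2500]
Step 4: x=[4.1485 6.0782 7.2266 11.8906] v=[3.0938 0.9374 1.4063 0.3125]
Max displacement = 2.1250

Answer: 2.1250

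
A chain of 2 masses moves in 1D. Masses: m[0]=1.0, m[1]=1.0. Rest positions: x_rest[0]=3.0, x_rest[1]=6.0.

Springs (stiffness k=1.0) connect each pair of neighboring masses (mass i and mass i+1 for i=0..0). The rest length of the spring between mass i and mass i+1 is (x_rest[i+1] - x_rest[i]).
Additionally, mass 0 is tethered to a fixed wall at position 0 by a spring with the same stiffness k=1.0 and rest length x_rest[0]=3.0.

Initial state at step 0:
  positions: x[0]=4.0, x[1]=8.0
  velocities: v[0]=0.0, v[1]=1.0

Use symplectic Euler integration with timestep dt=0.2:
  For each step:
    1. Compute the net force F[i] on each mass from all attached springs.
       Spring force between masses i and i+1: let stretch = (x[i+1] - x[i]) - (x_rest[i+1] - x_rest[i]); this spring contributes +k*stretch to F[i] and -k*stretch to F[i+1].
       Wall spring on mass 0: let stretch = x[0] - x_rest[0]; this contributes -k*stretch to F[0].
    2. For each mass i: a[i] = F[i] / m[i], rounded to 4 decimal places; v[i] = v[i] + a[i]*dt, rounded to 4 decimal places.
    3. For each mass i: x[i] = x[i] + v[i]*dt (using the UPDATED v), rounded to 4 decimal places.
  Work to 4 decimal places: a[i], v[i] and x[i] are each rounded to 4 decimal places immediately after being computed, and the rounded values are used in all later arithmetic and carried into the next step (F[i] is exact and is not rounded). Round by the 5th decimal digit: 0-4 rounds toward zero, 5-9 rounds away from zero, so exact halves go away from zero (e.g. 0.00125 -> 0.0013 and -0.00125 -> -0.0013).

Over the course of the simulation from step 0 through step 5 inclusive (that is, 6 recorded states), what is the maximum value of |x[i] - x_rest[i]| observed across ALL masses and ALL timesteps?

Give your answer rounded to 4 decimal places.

Step 0: x=[4.0000 8.0000] v=[0.0000 1.0000]
Step 1: x=[4.0000 8.1600] v=[0.0000 0.8000]
Step 2: x=[4.0064 8.2736] v=[0.0320 0.5680]
Step 3: x=[4.0232 8.3365] v=[0.0842 0.3146]
Step 4: x=[4.0516 8.3469] v=[0.1422 0.0519]
Step 5: x=[4.0898 8.3055] v=[0.1909 -0.2072]
Max displacement = 2.3469

Answer: 2.3469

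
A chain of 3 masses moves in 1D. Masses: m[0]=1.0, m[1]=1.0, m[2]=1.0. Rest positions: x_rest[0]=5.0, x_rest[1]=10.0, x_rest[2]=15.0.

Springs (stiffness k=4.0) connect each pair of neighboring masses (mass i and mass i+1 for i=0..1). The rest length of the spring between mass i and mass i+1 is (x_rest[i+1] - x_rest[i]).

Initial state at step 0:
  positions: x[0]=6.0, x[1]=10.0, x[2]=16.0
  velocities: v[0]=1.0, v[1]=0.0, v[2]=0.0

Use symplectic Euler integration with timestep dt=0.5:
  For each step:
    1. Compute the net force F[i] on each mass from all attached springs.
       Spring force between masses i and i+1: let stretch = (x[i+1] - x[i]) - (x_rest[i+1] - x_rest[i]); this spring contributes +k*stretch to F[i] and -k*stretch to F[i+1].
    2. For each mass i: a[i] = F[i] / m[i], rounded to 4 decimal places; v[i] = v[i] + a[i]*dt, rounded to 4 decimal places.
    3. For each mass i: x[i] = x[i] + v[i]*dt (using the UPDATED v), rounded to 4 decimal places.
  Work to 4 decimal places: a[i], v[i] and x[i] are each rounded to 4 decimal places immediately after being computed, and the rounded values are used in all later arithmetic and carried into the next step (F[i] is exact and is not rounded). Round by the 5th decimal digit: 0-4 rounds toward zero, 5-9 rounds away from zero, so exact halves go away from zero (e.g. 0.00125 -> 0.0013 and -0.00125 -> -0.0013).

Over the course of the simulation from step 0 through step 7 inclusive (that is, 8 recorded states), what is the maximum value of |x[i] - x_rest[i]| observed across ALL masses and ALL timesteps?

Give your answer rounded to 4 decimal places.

Answer: 3.0000

Derivation:
Step 0: x=[6.0000 10.0000 16.0000] v=[1.0000 0.0000 0.0000]
Step 1: x=[5.5000 12.0000 15.0000] v=[-1.0000 4.0000 -2.0000]
Step 2: x=[6.5000 10.5000 16.0000] v=[2.0000 -3.0000 2.0000]
Step 3: x=[6.5000 10.5000 16.5000] v=[0.0000 0.0000 1.0000]
Step 4: x=[5.5000 12.5000 16.0000] v=[-2.0000 4.0000 -1.0000]
Step 5: x=[6.5000 11.0000 17.0000] v=[2.0000 -3.0000 2.0000]
Step 6: x=[7.0000 11.0000 17.0000] v=[1.0000 0.0000 0.0000]
Step 7: x=[6.5000 13.0000 16.0000] v=[-1.0000 4.0000 -2.0000]
Max displacement = 3.0000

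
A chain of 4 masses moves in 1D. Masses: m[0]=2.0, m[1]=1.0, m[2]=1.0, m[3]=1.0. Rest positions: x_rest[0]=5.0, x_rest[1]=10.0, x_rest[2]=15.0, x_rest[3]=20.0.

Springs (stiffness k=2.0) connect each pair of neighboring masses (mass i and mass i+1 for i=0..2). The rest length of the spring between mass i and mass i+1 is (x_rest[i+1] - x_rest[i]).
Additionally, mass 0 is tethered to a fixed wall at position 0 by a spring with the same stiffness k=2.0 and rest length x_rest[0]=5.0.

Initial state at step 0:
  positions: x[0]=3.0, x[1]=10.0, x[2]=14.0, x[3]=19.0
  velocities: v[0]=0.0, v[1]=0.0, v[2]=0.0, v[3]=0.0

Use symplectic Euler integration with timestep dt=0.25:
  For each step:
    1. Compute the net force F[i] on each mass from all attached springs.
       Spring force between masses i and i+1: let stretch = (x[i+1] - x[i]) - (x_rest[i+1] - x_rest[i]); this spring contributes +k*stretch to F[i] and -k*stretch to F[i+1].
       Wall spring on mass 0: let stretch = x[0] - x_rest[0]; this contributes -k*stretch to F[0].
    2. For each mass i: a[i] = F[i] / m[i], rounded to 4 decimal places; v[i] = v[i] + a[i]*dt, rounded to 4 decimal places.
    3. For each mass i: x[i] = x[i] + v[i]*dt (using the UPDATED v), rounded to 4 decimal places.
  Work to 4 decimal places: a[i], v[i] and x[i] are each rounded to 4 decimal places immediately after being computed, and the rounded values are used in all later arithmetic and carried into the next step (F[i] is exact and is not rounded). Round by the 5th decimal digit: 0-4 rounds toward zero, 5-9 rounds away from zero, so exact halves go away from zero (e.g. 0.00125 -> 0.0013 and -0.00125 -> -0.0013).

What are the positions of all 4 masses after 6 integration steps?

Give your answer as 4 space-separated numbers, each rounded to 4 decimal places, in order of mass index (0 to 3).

Answer: 5.5210 8.4284 13.7223 19.3634

Derivation:
Step 0: x=[3.0000 10.0000 14.0000 19.0000] v=[0.0000 0.0000 0.0000 0.0000]
Step 1: x=[3.2500 9.6250 14.1250 19.0000] v=[1.0000 -1.5000 0.5000 0.0000]
Step 2: x=[3.6953 9.0156 14.2969 19.0156] v=[1.7813 -2.4375 0.6875 0.0625]
Step 3: x=[4.2422 8.4014 14.3985 19.0664] v=[2.1876 -2.4570 0.4062 0.2032]
Step 4: x=[4.7839 8.0169 14.3339 19.1587] v=[2.1669 -1.5381 -0.2584 0.3693]
Step 5: x=[5.2287 8.0179 14.0828 19.2729] v=[1.7792 0.0039 -1.0045 0.4569]
Step 6: x=[5.5210 8.4284 13.7223 19.3634] v=[1.1693 1.6418 -1.4419 0.3619]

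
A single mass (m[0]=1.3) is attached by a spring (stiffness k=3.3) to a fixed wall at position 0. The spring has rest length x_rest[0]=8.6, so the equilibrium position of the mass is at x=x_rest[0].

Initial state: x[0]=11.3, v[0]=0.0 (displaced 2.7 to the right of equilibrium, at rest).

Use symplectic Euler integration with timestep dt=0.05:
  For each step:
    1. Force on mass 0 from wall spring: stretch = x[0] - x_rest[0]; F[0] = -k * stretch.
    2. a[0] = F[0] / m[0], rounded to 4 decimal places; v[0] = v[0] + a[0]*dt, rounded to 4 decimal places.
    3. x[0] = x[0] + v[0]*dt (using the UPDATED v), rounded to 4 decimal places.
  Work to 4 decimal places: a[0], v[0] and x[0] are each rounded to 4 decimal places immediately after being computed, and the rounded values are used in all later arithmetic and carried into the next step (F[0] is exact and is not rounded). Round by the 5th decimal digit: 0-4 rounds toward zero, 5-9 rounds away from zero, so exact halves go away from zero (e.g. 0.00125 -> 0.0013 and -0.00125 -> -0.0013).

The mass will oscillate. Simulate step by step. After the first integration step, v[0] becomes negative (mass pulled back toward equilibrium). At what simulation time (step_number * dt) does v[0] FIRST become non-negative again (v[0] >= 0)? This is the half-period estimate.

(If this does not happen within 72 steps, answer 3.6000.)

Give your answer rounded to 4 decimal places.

Step 0: x=[11.3000] v=[0.0000]
Step 1: x=[11.2829] v=[-0.3427]
Step 2: x=[11.2487] v=[-0.6832]
Step 3: x=[11.1977] v=[-1.0194]
Step 4: x=[11.1302] v=[-1.3491]
Step 5: x=[11.0467] v=[-1.6702]
Step 6: x=[10.9477] v=[-1.9807]
Step 7: x=[10.8338] v=[-2.2787]
Step 8: x=[10.7057] v=[-2.5622]
Step 9: x=[10.5642] v=[-2.8295]
Step 10: x=[10.4103] v=[-3.0788]
Step 11: x=[10.2449] v=[-3.3086]
Step 12: x=[10.0690] v=[-3.5174]
Step 13: x=[9.8838] v=[-3.7039]
Step 14: x=[9.6905] v=[-3.8668]
Step 15: x=[9.4902] v=[-4.0052]
Step 16: x=[9.2843] v=[-4.1182]
Step 17: x=[9.0740] v=[-4.2051]
Step 18: x=[8.8607] v=[-4.2653]
Step 19: x=[8.6458] v=[-4.2984]
Step 20: x=[8.4306] v=[-4.3042]
Step 21: x=[8.2165] v=[-4.2827]
Step 22: x=[8.0048] v=[-4.2340]
Step 23: x=[7.7969] v=[-4.1585]
Step 24: x=[7.5941] v=[-4.0566]
Step 25: x=[7.3977] v=[-3.9289]
Step 26: x=[7.2089] v=[-3.7763]
Step 27: x=[7.0289] v=[-3.5997]
Step 28: x=[6.8589] v=[-3.4003]
Step 29: x=[6.6999] v=[-3.1793]
Step 30: x=[6.5530] v=[-2.9381]
Step 31: x=[6.4191] v=[-2.6783]
Step 32: x=[6.2990] v=[-2.4015]
Step 33: x=[6.1935] v=[-2.1095]
Step 34: x=[6.1033] v=[-1.8041]
Step 35: x=[6.0289] v=[-1.4872]
Step 36: x=[5.9709] v=[-1.1609]
Step 37: x=[5.9295] v=[-0.8272]
Step 38: x=[5.9051] v=[-0.4883]
Step 39: x=[5.8978] v=[-0.1463]
Step 40: x=[5.9076] v=[0.1967]
First v>=0 after going negative at step 40, time=2.0000

Answer: 2.0000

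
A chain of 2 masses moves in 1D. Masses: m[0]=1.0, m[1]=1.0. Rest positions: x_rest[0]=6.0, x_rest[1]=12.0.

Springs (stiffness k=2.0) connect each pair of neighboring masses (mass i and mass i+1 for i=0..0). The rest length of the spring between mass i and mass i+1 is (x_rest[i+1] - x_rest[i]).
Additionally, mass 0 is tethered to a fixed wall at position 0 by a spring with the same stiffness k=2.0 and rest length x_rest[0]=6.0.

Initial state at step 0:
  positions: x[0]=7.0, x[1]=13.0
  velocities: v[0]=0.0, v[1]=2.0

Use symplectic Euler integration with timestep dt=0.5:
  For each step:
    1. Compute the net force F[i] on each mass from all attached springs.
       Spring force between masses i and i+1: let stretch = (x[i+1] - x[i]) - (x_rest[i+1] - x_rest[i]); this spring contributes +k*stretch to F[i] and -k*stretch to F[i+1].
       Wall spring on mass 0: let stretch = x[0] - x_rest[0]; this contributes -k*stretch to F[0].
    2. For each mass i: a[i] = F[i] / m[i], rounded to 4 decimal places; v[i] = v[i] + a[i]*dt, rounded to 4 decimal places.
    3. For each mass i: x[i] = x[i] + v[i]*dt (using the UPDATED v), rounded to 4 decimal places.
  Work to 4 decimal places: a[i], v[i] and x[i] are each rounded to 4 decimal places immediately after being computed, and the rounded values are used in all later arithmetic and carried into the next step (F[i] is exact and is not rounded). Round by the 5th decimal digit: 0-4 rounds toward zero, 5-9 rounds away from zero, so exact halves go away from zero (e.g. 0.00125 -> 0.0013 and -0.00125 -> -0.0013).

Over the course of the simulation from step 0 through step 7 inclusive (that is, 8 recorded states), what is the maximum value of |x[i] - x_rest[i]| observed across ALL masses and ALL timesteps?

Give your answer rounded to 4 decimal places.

Step 0: x=[7.0000 13.0000] v=[0.0000 2.0000]
Step 1: x=[6.5000 14.0000] v=[-1.0000 2.0000]
Step 2: x=[6.5000 14.2500] v=[0.0000 0.5000]
Step 3: x=[7.1250 13.6250] v=[1.2500 -1.2500]
Step 4: x=[7.4375 12.7500] v=[0.6250 -1.7500]
Step 5: x=[6.6875 12.2188] v=[-1.5000 -1.0625]
Step 6: x=[5.3594 11.9219] v=[-2.6562 -0.5938]
Step 7: x=[4.6329 11.3438] v=[-1.4531 -1.1563]
Max displacement = 2.2500

Answer: 2.2500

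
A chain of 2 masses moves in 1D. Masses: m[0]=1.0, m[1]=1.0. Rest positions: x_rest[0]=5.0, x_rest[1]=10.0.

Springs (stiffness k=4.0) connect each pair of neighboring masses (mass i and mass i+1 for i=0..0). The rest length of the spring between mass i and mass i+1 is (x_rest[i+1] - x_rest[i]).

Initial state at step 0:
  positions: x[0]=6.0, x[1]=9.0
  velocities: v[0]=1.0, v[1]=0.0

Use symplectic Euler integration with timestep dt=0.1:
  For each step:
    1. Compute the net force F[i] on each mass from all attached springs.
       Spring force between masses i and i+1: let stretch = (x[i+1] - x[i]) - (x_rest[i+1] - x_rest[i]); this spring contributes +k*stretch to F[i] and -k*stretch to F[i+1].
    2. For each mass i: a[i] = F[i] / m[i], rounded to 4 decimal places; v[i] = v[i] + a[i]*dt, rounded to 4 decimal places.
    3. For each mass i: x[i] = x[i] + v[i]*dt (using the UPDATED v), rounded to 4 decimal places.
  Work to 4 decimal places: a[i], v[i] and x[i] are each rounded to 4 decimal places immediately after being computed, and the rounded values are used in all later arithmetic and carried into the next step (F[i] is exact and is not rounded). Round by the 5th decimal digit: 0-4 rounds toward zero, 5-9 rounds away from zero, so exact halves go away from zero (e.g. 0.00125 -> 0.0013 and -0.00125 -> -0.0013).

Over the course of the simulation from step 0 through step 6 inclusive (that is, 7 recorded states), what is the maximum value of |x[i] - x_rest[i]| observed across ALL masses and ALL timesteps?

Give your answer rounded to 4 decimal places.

Step 0: x=[6.0000 9.0000] v=[1.0000 0.0000]
Step 1: x=[6.0200 9.0800] v=[0.2000 0.8000]
Step 2: x=[5.9624 9.2376] v=[-0.5760 1.5760]
Step 3: x=[5.8358 9.4642] v=[-1.2659 2.2659]
Step 4: x=[5.6544 9.7457] v=[-1.8145 2.8145]
Step 5: x=[5.4366 10.0635] v=[-2.1780 3.1780]
Step 6: x=[5.2039 10.3962] v=[-2.3272 3.3272]
Max displacement = 1.0200

Answer: 1.0200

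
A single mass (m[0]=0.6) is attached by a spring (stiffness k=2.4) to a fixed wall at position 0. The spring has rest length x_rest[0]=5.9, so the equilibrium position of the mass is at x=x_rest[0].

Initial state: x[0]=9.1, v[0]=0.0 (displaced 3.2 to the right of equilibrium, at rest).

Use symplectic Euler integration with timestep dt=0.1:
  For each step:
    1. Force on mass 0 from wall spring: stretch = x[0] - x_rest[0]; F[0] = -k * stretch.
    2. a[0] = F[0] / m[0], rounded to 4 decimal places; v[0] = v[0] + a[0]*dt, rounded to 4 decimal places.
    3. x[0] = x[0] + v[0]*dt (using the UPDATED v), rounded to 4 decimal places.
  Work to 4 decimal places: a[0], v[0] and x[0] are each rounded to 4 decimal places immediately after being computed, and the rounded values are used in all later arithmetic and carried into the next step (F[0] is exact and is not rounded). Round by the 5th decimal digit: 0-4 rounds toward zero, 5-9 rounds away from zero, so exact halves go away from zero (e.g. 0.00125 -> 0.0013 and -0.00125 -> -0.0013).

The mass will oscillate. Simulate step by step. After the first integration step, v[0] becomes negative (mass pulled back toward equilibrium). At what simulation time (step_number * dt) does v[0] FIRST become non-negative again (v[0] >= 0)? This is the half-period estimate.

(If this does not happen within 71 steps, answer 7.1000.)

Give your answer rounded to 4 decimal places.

Step 0: x=[9.1000] v=[0.0000]
Step 1: x=[8.9720] v=[-1.2800]
Step 2: x=[8.7211] v=[-2.5088]
Step 3: x=[8.3574] v=[-3.6372]
Step 4: x=[7.8954] v=[-4.6202]
Step 5: x=[7.3536] v=[-5.4184]
Step 6: x=[6.7536] v=[-5.9998]
Step 7: x=[6.1195] v=[-6.3412]
Step 8: x=[5.4766] v=[-6.4290]
Step 9: x=[4.8506] v=[-6.2596]
Step 10: x=[4.2666] v=[-5.8398]
Step 11: x=[3.7480] v=[-5.1864]
Step 12: x=[3.3154] v=[-4.3256]
Step 13: x=[2.9862] v=[-3.2918]
Step 14: x=[2.7736] v=[-2.1263]
Step 15: x=[2.6860] v=[-0.8757]
Step 16: x=[2.7270] v=[0.4099]
First v>=0 after going negative at step 16, time=1.6000

Answer: 1.6000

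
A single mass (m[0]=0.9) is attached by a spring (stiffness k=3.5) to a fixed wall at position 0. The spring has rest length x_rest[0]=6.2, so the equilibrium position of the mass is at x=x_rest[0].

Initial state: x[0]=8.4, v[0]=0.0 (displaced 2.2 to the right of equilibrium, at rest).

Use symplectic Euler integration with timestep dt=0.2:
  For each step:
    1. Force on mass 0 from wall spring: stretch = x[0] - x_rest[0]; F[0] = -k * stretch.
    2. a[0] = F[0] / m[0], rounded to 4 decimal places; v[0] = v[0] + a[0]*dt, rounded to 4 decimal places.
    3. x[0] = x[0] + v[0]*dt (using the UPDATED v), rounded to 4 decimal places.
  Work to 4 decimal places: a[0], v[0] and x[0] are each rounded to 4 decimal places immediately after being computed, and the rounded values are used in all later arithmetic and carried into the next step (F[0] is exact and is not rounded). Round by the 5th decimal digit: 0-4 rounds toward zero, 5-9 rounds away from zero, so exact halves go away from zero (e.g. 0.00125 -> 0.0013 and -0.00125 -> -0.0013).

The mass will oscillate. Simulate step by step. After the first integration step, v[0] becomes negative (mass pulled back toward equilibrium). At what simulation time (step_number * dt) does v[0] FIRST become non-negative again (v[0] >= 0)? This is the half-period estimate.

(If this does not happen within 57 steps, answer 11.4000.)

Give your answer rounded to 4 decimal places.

Answer: 1.6000

Derivation:
Step 0: x=[8.4000] v=[0.0000]
Step 1: x=[8.0578] v=[-1.7111]
Step 2: x=[7.4266] v=[-3.1561]
Step 3: x=[6.6046] v=[-4.1101]
Step 4: x=[5.7196] v=[-4.4248]
Step 5: x=[4.9094] v=[-4.0512]
Step 6: x=[4.2999] v=[-3.0474]
Step 7: x=[3.9860] v=[-1.5695]
Step 8: x=[4.0165] v=[0.1525]
First v>=0 after going negative at step 8, time=1.6000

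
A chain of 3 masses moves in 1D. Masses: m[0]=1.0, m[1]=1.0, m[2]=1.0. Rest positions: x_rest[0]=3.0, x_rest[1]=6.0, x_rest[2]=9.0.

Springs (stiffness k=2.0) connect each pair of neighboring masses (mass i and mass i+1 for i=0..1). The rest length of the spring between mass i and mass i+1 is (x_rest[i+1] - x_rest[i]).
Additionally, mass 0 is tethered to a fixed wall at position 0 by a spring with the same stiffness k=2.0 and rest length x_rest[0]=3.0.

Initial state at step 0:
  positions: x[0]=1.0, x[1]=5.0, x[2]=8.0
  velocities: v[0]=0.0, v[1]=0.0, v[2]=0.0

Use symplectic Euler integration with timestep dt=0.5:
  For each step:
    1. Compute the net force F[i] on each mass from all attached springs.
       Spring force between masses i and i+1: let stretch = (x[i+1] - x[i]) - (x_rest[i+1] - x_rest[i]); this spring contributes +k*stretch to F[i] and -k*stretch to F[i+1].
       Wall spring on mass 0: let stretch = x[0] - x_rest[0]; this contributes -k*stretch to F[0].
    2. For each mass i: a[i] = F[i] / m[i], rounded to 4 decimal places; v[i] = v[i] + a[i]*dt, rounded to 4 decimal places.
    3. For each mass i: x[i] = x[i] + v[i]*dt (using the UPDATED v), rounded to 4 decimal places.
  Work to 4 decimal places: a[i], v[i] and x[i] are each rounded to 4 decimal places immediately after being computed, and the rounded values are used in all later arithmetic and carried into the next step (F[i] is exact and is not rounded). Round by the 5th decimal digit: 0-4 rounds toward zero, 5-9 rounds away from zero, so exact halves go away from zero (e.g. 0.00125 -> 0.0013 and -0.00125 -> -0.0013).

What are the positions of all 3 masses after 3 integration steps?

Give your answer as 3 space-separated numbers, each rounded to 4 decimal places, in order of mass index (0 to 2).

Answer: 3.6250 6.0000 7.5000

Derivation:
Step 0: x=[1.0000 5.0000 8.0000] v=[0.0000 0.0000 0.0000]
Step 1: x=[2.5000 4.5000 8.0000] v=[3.0000 -1.0000 0.0000]
Step 2: x=[3.7500 4.7500 7.7500] v=[2.5000 0.5000 -0.5000]
Step 3: x=[3.6250 6.0000 7.5000] v=[-0.2500 2.5000 -0.5000]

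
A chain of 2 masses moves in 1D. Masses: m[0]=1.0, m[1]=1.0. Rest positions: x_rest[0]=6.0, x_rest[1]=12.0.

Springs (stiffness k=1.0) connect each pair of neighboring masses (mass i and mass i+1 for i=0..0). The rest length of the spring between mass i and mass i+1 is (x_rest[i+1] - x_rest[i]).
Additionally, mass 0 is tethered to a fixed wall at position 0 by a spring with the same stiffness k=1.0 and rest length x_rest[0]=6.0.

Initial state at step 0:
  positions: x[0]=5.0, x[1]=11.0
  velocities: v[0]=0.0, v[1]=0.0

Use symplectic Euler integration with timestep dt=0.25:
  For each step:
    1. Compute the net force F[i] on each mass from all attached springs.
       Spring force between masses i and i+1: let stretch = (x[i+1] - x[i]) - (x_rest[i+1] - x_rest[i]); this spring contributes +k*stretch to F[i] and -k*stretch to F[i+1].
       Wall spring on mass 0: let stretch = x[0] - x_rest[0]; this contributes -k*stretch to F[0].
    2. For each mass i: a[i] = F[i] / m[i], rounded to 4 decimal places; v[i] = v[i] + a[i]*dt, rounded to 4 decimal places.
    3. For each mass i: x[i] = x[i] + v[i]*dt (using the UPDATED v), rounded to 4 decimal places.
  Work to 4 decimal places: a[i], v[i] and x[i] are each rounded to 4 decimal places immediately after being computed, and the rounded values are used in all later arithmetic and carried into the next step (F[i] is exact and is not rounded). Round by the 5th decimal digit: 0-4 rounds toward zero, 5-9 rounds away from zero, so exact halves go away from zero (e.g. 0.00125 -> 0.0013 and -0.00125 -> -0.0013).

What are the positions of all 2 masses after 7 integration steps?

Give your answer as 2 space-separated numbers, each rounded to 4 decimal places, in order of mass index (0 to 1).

Answer: 5.9913 11.3573

Derivation:
Step 0: x=[5.0000 11.0000] v=[0.0000 0.0000]
Step 1: x=[5.0625 11.0000] v=[0.2500 0.0000]
Step 2: x=[5.1797 11.0039] v=[0.4688 0.0156]
Step 3: x=[5.3372 11.0188] v=[0.6299 0.0596]
Step 4: x=[5.5162 11.0536] v=[0.7160 0.1392]
Step 5: x=[5.6965 11.1173] v=[0.7213 0.2549]
Step 6: x=[5.8596 11.2172] v=[0.6524 0.3997]
Step 7: x=[5.9913 11.3573] v=[0.5269 0.5603]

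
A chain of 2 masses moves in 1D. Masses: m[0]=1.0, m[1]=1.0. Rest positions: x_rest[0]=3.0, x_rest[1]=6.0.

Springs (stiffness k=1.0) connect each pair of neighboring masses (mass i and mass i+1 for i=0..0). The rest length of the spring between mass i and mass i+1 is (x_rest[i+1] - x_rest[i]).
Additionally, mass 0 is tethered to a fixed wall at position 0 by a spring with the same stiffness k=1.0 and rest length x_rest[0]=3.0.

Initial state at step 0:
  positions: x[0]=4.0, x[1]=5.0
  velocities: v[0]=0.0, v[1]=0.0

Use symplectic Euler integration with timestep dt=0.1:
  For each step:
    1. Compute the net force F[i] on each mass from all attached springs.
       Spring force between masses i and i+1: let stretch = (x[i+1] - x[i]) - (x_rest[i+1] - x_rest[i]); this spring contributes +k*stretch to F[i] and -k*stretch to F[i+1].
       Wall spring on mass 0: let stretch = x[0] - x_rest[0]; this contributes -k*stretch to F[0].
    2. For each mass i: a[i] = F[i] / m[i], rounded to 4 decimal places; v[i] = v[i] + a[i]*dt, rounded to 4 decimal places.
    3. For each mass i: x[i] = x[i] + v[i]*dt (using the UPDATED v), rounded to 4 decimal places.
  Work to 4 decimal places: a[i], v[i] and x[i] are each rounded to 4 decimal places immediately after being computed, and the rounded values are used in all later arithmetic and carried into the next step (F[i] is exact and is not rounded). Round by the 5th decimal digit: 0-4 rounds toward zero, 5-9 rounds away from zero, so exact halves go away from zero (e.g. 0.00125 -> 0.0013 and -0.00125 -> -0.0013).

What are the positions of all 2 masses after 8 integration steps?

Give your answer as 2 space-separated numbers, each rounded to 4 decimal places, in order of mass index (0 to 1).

Answer: 3.0786 5.6209

Derivation:
Step 0: x=[4.0000 5.0000] v=[0.0000 0.0000]
Step 1: x=[3.9700 5.0200] v=[-0.3000 0.2000]
Step 2: x=[3.9108 5.0595] v=[-0.5920 0.3950]
Step 3: x=[3.8240 5.1175] v=[-0.8682 0.5801]
Step 4: x=[3.7119 5.1926] v=[-1.1213 0.7508]
Step 5: x=[3.5775 5.2829] v=[-1.3444 0.9027]
Step 6: x=[3.4243 5.3861] v=[-1.5316 1.0322]
Step 7: x=[3.2565 5.4997] v=[-1.6779 1.1360]
Step 8: x=[3.0786 5.6209] v=[-1.7792 1.2117]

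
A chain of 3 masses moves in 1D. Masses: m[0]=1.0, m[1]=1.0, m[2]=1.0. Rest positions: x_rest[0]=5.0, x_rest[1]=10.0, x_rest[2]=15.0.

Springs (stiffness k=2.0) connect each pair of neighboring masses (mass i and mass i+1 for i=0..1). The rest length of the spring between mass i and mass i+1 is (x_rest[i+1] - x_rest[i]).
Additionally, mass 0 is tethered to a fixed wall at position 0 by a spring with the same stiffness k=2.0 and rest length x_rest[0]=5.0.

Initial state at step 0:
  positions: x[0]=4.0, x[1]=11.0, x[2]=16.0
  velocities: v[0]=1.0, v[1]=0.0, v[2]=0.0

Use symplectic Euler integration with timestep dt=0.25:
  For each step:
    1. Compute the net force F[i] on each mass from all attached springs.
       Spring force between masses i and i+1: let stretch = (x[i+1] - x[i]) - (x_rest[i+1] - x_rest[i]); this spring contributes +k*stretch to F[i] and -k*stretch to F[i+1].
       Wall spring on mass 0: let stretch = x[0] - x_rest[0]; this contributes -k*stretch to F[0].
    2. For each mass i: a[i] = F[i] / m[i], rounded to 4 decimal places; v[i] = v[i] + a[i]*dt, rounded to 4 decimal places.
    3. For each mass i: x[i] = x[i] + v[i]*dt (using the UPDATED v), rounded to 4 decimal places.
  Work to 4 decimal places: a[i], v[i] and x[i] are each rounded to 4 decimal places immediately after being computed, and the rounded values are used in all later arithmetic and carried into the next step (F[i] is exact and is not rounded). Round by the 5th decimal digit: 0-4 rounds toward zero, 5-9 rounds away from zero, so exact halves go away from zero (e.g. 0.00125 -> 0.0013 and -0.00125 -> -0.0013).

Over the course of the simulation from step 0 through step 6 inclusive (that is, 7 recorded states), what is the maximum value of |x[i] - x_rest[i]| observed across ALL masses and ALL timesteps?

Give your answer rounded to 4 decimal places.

Answer: 1.7188

Derivation:
Step 0: x=[4.0000 11.0000 16.0000] v=[1.0000 0.0000 0.0000]
Step 1: x=[4.6250 10.7500 16.0000] v=[2.5000 -1.0000 0.0000]
Step 2: x=[5.4375 10.3906 15.9688] v=[3.2500 -1.4375 -0.1250]
Step 3: x=[6.1895 10.1094 15.8653] v=[3.0078 -1.1250 -0.4141]
Step 4: x=[6.6578 10.0577 15.6673] v=[1.8730 -0.2070 -0.7921]
Step 5: x=[6.7188 10.2822 15.3931] v=[0.2441 0.8979 -1.0969]
Step 6: x=[6.3854 10.7001 15.1050] v=[-1.3336 1.6717 -1.1524]
Max displacement = 1.7188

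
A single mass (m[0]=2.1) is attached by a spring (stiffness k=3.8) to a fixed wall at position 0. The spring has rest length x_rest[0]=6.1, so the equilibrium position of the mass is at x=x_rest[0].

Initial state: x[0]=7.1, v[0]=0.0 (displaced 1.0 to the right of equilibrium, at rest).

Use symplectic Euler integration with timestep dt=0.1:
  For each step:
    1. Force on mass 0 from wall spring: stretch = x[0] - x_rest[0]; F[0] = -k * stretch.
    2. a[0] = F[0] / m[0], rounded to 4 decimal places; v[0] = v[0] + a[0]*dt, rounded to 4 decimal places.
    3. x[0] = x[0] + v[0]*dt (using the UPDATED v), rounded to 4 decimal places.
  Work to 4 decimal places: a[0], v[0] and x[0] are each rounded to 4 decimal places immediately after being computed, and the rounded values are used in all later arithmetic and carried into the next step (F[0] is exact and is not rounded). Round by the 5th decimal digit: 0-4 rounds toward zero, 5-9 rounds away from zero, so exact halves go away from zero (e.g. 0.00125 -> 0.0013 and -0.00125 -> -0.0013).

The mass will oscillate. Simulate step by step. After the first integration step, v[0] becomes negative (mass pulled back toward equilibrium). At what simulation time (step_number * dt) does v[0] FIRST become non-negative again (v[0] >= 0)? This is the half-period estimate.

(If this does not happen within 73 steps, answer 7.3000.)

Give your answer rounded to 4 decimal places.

Step 0: x=[7.1000] v=[0.0000]
Step 1: x=[7.0819] v=[-0.1810]
Step 2: x=[7.0460] v=[-0.3587]
Step 3: x=[6.9930] v=[-0.5299]
Step 4: x=[6.9239] v=[-0.6915]
Step 5: x=[6.8398] v=[-0.8406]
Step 6: x=[6.7424] v=[-0.9745]
Step 7: x=[6.6333] v=[-1.0907]
Step 8: x=[6.5146] v=[-1.1872]
Step 9: x=[6.3884] v=[-1.2622]
Step 10: x=[6.2570] v=[-1.3144]
Step 11: x=[6.1227] v=[-1.3428]
Step 12: x=[5.9880] v=[-1.3469]
Step 13: x=[5.8553] v=[-1.3266]
Step 14: x=[5.7271] v=[-1.2823]
Step 15: x=[5.6056] v=[-1.2148]
Step 16: x=[5.4931] v=[-1.1253]
Step 17: x=[5.3916] v=[-1.0155]
Step 18: x=[5.3029] v=[-0.8873]
Step 19: x=[5.2286] v=[-0.7431]
Step 20: x=[5.1701] v=[-0.5854]
Step 21: x=[5.1284] v=[-0.4171]
Step 22: x=[5.1043] v=[-0.2413]
Step 23: x=[5.0982] v=[-0.0611]
Step 24: x=[5.1102] v=[0.1202]
First v>=0 after going negative at step 24, time=2.4000

Answer: 2.4000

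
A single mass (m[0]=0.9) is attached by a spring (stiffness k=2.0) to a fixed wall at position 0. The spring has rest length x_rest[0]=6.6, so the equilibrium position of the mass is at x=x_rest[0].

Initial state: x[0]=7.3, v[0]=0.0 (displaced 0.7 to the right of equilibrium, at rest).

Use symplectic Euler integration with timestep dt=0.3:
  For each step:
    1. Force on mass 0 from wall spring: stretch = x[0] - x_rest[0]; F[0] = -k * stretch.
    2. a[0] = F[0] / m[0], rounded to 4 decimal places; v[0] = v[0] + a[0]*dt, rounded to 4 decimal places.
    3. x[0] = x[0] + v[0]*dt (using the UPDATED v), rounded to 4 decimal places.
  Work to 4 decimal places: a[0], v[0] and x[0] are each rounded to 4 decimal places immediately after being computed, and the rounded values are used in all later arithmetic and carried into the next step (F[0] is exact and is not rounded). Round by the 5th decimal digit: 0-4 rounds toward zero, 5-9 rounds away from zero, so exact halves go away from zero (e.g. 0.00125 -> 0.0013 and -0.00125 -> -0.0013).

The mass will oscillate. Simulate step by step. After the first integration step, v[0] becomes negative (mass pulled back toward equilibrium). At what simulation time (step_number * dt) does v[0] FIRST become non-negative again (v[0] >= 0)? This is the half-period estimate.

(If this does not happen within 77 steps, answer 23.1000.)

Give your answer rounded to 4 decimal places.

Answer: 2.1000

Derivation:
Step 0: x=[7.3000] v=[0.0000]
Step 1: x=[7.1600] v=[-0.4667]
Step 2: x=[6.9080] v=[-0.8400]
Step 3: x=[6.5944] v=[-1.0453]
Step 4: x=[6.2819] v=[-1.0416]
Step 5: x=[6.0331] v=[-0.8295]
Step 6: x=[5.8976] v=[-0.4516]
Step 7: x=[5.9026] v=[0.0167]
First v>=0 after going negative at step 7, time=2.1000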